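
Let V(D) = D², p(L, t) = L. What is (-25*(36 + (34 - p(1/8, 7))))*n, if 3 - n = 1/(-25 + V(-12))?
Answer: -1243775/238 ≈ -5225.9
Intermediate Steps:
n = 356/119 (n = 3 - 1/(-25 + (-12)²) = 3 - 1/(-25 + 144) = 3 - 1/119 = 356/119 ≈ 2.9916)
(-25*(36 + (34 - p(1/8, 7))))*n = -25*(36 + (34 - 1/8))*(356/119) = -25*(36 + (34 - 1*⅛))*(356/119) = -25*(36 + (34 - ⅛))*(356/119) = -25*(36 + 271/8)*(356/119) = -25*559/8*(356/119) = -13975/8*356/119 = -1243775/238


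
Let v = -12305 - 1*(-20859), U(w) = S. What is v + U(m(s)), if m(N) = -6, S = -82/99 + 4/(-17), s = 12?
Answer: 14394592/1683 ≈ 8552.9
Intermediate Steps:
S = -1790/1683 (S = -82*1/99 + 4*(-1/17) = -82/99 - 4/17 = -1790/1683 ≈ -1.0636)
U(w) = -1790/1683
v = 8554 (v = -12305 + 20859 = 8554)
v + U(m(s)) = 8554 - 1790/1683 = 14394592/1683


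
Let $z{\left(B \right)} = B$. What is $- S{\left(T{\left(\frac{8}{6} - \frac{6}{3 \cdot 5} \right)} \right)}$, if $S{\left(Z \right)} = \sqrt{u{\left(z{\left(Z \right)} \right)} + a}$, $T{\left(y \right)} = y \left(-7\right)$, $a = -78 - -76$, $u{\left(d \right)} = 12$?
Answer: $- \sqrt{10} \approx -3.1623$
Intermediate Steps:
$a = -2$ ($a = -78 + 76 = -2$)
$T{\left(y \right)} = - 7 y$
$S{\left(Z \right)} = \sqrt{10}$ ($S{\left(Z \right)} = \sqrt{12 - 2} = \sqrt{10}$)
$- S{\left(T{\left(\frac{8}{6} - \frac{6}{3 \cdot 5} \right)} \right)} = - \sqrt{10}$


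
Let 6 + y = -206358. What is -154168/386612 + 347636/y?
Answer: -10388435899/4986424923 ≈ -2.0833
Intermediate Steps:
y = -206364 (y = -6 - 206358 = -206364)
-154168/386612 + 347636/y = -154168/386612 + 347636/(-206364) = -154168*1/386612 + 347636*(-1/206364) = -38542/96653 - 86909/51591 = -10388435899/4986424923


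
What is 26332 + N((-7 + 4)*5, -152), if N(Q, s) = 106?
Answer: 26438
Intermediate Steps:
26332 + N((-7 + 4)*5, -152) = 26332 + 106 = 26438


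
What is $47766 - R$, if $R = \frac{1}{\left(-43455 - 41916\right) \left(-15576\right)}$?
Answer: $\frac{63516298553135}{1329738696} \approx 47766.0$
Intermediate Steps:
$R = \frac{1}{1329738696}$ ($R = \frac{1}{-85371} \left(- \frac{1}{15576}\right) = \left(- \frac{1}{85371}\right) \left(- \frac{1}{15576}\right) = \frac{1}{1329738696} \approx 7.5203 \cdot 10^{-10}$)
$47766 - R = 47766 - \frac{1}{1329738696} = \frac{63516298553135}{1329738696}$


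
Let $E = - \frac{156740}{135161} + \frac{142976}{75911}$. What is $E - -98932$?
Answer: $\frac{1015070192864368}{10260206671} \approx 98933.0$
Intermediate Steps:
$E = \frac{7426488996}{10260206671}$ ($E = \left(-156740\right) \frac{1}{135161} + 142976 \cdot \frac{1}{75911} = - \frac{156740}{135161} + \frac{142976}{75911} = \frac{7426488996}{10260206671} \approx 0.72381$)
$E - -98932 = \frac{7426488996}{10260206671} - -98932 = \frac{7426488996}{10260206671} + 98932 = \frac{1015070192864368}{10260206671}$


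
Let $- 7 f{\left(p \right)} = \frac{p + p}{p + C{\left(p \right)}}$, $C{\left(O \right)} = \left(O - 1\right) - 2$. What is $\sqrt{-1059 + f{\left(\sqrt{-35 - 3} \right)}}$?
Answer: $\frac{\sqrt{7} \sqrt{\frac{22239 - 14828 i \sqrt{38}}{-3 + 2 i \sqrt{38}}}}{7} \approx 0.00050421 + 32.544 i$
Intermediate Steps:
$C{\left(O \right)} = -3 + O$ ($C{\left(O \right)} = \left(-1 + O\right) - 2 = -3 + O$)
$f{\left(p \right)} = - \frac{2 p}{7 \left(-3 + 2 p\right)}$ ($f{\left(p \right)} = - \frac{\left(p + p\right) \frac{1}{p + \left(-3 + p\right)}}{7} = - \frac{2 p \frac{1}{-3 + 2 p}}{7} = - \frac{2 p}{7 \left(-3 + 2 p\right)}$)
$\sqrt{-1059 + f{\left(\sqrt{-35 - 3} \right)}} = \sqrt{-1059 - \frac{2 \sqrt{-35 - 3}}{-21 + 14 \sqrt{-35 - 3}}} = \sqrt{-1059 - \frac{2 \sqrt{-38}}{-21 + 14 \sqrt{-38}}} = \sqrt{-1059 - \frac{2 i \sqrt{38}}{-21 + 14 i \sqrt{38}}}$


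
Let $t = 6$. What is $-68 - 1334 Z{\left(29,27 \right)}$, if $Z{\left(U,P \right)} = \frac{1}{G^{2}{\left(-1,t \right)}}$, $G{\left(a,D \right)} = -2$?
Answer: $- \frac{803}{2} \approx -401.5$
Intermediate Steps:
$Z{\left(U,P \right)} = \frac{1}{4}$ ($Z{\left(U,P \right)} = \frac{1}{\left(-2\right)^{2}} = \frac{1}{4}$)
$-68 - 1334 Z{\left(29,27 \right)} = -68 - \frac{667}{2} = - \frac{803}{2}$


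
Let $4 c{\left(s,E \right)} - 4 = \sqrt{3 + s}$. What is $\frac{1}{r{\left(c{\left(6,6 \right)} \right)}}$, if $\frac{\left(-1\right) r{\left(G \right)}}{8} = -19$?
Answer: $\frac{1}{152} \approx 0.0065789$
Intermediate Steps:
$c{\left(s,E \right)} = 1 + \frac{\sqrt{3 + s}}{4}$
$r{\left(G \right)} = 152$ ($r{\left(G \right)} = \left(-8\right) \left(-19\right) = 152$)
$\frac{1}{r{\left(c{\left(6,6 \right)} \right)}} = \frac{1}{152}$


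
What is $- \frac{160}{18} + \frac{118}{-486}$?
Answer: $- \frac{2219}{243} \approx -9.1317$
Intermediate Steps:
$- \frac{160}{18} + \frac{118}{-486} = \left(-160\right) \frac{1}{18} + 118 \left(- \frac{1}{486}\right) = - \frac{80}{9} - \frac{59}{243} = - \frac{2219}{243}$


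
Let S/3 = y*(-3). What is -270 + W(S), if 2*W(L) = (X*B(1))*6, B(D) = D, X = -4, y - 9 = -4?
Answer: -282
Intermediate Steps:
y = 5 (y = 9 - 4 = 5)
S = -45 (S = 3*(5*(-3)) = 3*(-15) = -45)
W(L) = -12 (W(L) = (-4*1*6)/2 = (-4*6)/2 = (1/2)*(-24) = -12)
-270 + W(S) = -270 - 12 = -282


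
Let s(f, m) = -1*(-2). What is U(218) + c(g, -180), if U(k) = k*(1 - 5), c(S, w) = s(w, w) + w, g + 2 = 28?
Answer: -1050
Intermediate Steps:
s(f, m) = 2
g = 26 (g = -2 + 28 = 26)
c(S, w) = 2 + w
U(k) = -4*k (U(k) = k*(-4) = -4*k)
U(218) + c(g, -180) = -4*218 + (2 - 180) = -872 - 178 = -1050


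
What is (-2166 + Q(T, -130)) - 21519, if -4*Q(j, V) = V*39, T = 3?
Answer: -44835/2 ≈ -22418.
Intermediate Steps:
Q(j, V) = -39*V/4 (Q(j, V) = -V*39/4 = -39*V/4)
(-2166 + Q(T, -130)) - 21519 = (-2166 - 39/4*(-130)) - 21519 = (-2166 + 2535/2) - 21519 = -1797/2 - 21519 = -44835/2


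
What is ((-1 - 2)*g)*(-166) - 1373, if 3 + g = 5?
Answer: -377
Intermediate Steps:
g = 2 (g = -3 + 5 = 2)
((-1 - 2)*g)*(-166) - 1373 = ((-1 - 2)*2)*(-166) - 1373 = -3*2*(-166) - 1373 = -6*(-166) - 1373 = 996 - 1373 = -377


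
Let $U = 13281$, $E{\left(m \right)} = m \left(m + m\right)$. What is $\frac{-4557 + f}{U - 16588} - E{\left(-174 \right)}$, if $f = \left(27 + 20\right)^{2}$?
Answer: $- \frac{200243116}{3307} \approx -60551.0$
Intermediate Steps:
$f = 2209$ ($f = 47^{2} = 2209$)
$E{\left(m \right)} = 2 m^{2}$ ($E{\left(m \right)} = m 2 m = 2 m^{2}$)
$\frac{-4557 + f}{U - 16588} - E{\left(-174 \right)} = \frac{-4557 + 2209}{13281 - 16588} - 2 \left(-174\right)^{2} = - \frac{2348}{-3307} - 2 \cdot 30276 = \left(-2348\right) \left(- \frac{1}{3307}\right) - 60552 = \frac{2348}{3307} - 60552 = - \frac{200243116}{3307}$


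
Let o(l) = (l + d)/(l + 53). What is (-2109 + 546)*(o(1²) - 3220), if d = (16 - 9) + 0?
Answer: 45293656/9 ≈ 5.0326e+6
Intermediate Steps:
d = 7 (d = 7 + 0 = 7)
o(l) = (7 + l)/(53 + l) (o(l) = (l + 7)/(l + 53) = (7 + l)/(53 + l))
(-2109 + 546)*(o(1²) - 3220) = (-2109 + 546)*((7 + 1²)/(53 + 1²) - 3220) = -1563*((7 + 1)/(53 + 1) - 3220) = -1563*(8/54 - 3220) = -1563*((1/54)*8 - 3220) = -1563*(4/27 - 3220) = -1563*(-86936/27) = 45293656/9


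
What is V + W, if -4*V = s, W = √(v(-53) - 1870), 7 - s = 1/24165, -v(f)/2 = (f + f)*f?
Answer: -84577/48330 + I*√13106 ≈ -1.75 + 114.48*I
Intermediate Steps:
v(f) = -4*f² (v(f) = -2*(f + f)*f = -2*2*f*f = -4*f²)
s = 169154/24165 (s = 7 - 1/24165 = 169154/24165 ≈ 7.0000)
W = I*√13106 (W = √(-4*(-53)² - 1870) = √(-4*2809 - 1870) = √(-11236 - 1870) = √(-13106) = I*√13106 ≈ 114.48*I)
V = -84577/48330 (V = -¼*169154/24165 = -84577/48330 ≈ -1.7500)
V + W = -84577/48330 + I*√13106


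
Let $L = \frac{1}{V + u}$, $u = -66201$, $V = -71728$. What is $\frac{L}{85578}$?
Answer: $- \frac{1}{11803687962} \approx -8.4719 \cdot 10^{-11}$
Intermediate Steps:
$L = - \frac{1}{137929}$ ($L = \frac{1}{-71728 - 66201} = \frac{1}{-137929} = - \frac{1}{137929} \approx -7.2501 \cdot 10^{-6}$)
$\frac{L}{85578} = - \frac{1}{137929 \cdot 85578} = \left(- \frac{1}{137929}\right) \frac{1}{85578} = - \frac{1}{11803687962}$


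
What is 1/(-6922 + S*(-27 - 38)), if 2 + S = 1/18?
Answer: -18/122321 ≈ -0.00014715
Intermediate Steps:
S = -35/18 (S = -2 + 1/18 = -35/18 ≈ -1.9444)
1/(-6922 + S*(-27 - 38)) = 1/(-6922 - 35*(-27 - 38)/18) = 1/(-6922 - 35/18*(-65)) = 1/(-6922 + 2275/18) = 1/(-122321/18) = -18/122321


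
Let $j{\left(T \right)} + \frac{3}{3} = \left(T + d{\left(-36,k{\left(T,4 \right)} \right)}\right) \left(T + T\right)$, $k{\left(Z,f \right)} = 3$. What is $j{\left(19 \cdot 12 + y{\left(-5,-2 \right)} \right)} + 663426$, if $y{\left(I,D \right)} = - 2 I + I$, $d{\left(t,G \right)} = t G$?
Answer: $721675$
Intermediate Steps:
$d{\left(t,G \right)} = G t$
$y{\left(I,D \right)} = - I$
$j{\left(T \right)} = -1 + 2 T \left(-108 + T\right)$ ($j{\left(T \right)} = -1 + \left(T + 3 \left(-36\right)\right) \left(T + T\right) = -1 + \left(T - 108\right) 2 T = -1 + \left(-108 + T\right) 2 T = -1 + 2 T \left(-108 + T\right)$)
$j{\left(19 \cdot 12 + y{\left(-5,-2 \right)} \right)} + 663426 = \left(-1 - 216 \left(19 \cdot 12 - -5\right) + 2 \left(19 \cdot 12 - -5\right)^{2}\right) + 663426 = \left(-1 - 216 \left(228 + 5\right) + 2 \left(228 + 5\right)^{2}\right) + 663426 = \left(-1 - 50328 + 2 \cdot 233^{2}\right) + 663426 = \left(-1 - 50328 + 2 \cdot 54289\right) + 663426 = \left(-1 - 50328 + 108578\right) + 663426 = 58249 + 663426 = 721675$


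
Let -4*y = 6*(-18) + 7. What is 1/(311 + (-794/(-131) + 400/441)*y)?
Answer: 115542/56262539 ≈ 0.0020536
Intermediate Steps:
y = 101/4 (y = -(6*(-18) + 7)/4 = -(-108 + 7)/4 = -¼*(-101) = 101/4 ≈ 25.250)
1/(311 + (-794/(-131) + 400/441)*y) = 1/(311 + (-794/(-131) + 400/441)*(101/4)) = 1/(311 + (-794*(-1/131) + 400*(1/441))*(101/4)) = 1/(311 + (794/131 + 400/441)*(101/4)) = 1/(311 + (402554/57771)*(101/4)) = 1/(311 + 20328977/115542) = 1/(56262539/115542) = 115542/56262539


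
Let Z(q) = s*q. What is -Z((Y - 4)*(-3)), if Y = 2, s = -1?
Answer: 6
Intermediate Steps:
Z(q) = -q
-Z((Y - 4)*(-3)) = -(-1)*(2 - 4)*(-3) = -(-1)*(-2*(-3)) = -(-1)*6 = -1*(-6) = 6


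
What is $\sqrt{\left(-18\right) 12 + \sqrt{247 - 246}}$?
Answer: $i \sqrt{215} \approx 14.663 i$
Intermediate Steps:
$\sqrt{\left(-18\right) 12 + \sqrt{247 - 246}} = \sqrt{-216 + \sqrt{1}} = \sqrt{-216 + 1} = \sqrt{-215} = i \sqrt{215}$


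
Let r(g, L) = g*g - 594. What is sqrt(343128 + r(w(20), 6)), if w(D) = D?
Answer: sqrt(342934) ≈ 585.61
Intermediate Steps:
r(g, L) = -594 + g**2 (r(g, L) = g**2 - 594 = -594 + g**2)
sqrt(343128 + r(w(20), 6)) = sqrt(343128 + (-594 + 20**2)) = sqrt(343128 + (-594 + 400)) = sqrt(343128 - 194) = sqrt(342934)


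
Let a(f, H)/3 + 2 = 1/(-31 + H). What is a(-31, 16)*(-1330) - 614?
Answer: 7632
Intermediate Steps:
a(f, H) = -6 + 3/(-31 + H)
a(-31, 16)*(-1330) - 614 = (3*(63 - 2*16)/(-31 + 16))*(-1330) - 614 = (3*(63 - 32)/(-15))*(-1330) - 614 = (3*(-1/15)*31)*(-1330) - 614 = -31/5*(-1330) - 614 = 8246 - 614 = 7632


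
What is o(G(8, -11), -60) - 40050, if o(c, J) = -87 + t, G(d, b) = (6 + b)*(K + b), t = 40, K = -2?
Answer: -40097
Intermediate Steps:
G(d, b) = (-2 + b)*(6 + b) (G(d, b) = (6 + b)*(-2 + b) = (-2 + b)*(6 + b))
o(c, J) = -47 (o(c, J) = -87 + 40 = -47)
o(G(8, -11), -60) - 40050 = -47 - 40050 = -40097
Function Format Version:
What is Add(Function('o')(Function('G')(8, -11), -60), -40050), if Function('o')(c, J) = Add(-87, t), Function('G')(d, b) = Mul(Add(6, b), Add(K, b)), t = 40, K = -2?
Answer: -40097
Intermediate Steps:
Function('G')(d, b) = Mul(Add(-2, b), Add(6, b)) (Function('G')(d, b) = Mul(Add(6, b), Add(-2, b)) = Mul(Add(-2, b), Add(6, b)))
Function('o')(c, J) = -47 (Function('o')(c, J) = Add(-87, 40) = -47)
Add(Function('o')(Function('G')(8, -11), -60), -40050) = Add(-47, -40050) = -40097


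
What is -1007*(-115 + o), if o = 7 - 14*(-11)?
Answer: -46322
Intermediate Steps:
o = 161 (o = 7 + 154 = 161)
-1007*(-115 + o) = -1007*(-115 + 161) = -1007*46 = -46322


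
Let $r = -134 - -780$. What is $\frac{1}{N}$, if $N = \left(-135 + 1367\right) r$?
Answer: $\frac{1}{795872} \approx 1.2565 \cdot 10^{-6}$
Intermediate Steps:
$r = 646$ ($r = -134 + 780 = 646$)
$N = 795872$ ($N = \left(-135 + 1367\right) 646 = 1232 \cdot 646 = 795872$)
$\frac{1}{N} = \frac{1}{795872}$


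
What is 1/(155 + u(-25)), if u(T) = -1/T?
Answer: 25/3876 ≈ 0.0064499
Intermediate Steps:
1/(155 + u(-25)) = 1/(155 - 1/(-25)) = 1/(155 - 1*(-1/25)) = 1/(155 + 1/25) = 1/(3876/25) = 25/3876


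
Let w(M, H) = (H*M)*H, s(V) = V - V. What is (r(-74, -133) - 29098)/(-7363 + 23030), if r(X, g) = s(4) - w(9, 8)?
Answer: -29674/15667 ≈ -1.8940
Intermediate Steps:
s(V) = 0
w(M, H) = M*H**2
r(X, g) = -576 (r(X, g) = 0 - 9*8**2 = 0 - 9*64 = 0 - 1*576 = 0 - 576 = -576)
(r(-74, -133) - 29098)/(-7363 + 23030) = (-576 - 29098)/(-7363 + 23030) = -29674/15667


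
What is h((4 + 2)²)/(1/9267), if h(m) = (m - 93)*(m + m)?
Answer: -38031768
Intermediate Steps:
h(m) = 2*m*(-93 + m) (h(m) = (-93 + m)*(2*m) = 2*m*(-93 + m))
h((4 + 2)²)/(1/9267) = (2*(4 + 2)²*(-93 + (4 + 2)²))/(1/9267) = (2*6²*(-93 + 6²))/(1/9267) = (2*36*(-93 + 36))*9267 = (2*36*(-57))*9267 = -4104*9267 = -38031768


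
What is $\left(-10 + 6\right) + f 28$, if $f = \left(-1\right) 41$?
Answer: $-1152$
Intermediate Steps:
$f = -41$
$\left(-10 + 6\right) + f 28 = \left(-10 + 6\right) - 1148 = -4 - 1148 = -1152$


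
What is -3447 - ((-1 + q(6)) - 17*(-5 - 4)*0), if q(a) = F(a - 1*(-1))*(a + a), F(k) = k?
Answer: -3530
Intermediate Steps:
q(a) = 2*a*(1 + a) (q(a) = (a - 1*(-1))*(a + a) = (a + 1)*(2*a) = (1 + a)*(2*a) = 2*a*(1 + a))
-3447 - ((-1 + q(6)) - 17*(-5 - 4)*0) = -3447 - ((-1 + 2*6*(1 + 6)) - 17*(-5 - 4)*0) = -3447 - ((-1 + 2*6*7) - (-153)*0) = -3447 - ((-1 + 84) - 17*0) = -3447 - (83 + 0) = -3447 - 1*83 = -3447 - 83 = -3530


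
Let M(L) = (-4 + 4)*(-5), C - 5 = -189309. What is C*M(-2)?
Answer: 0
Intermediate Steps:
C = -189304 (C = 5 - 189309 = -189304)
M(L) = 0 (M(L) = 0*(-5) = 0)
C*M(-2) = -189304*0 = 0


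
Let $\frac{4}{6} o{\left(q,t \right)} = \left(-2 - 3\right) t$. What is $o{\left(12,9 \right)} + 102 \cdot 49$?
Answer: $\frac{9861}{2} \approx 4930.5$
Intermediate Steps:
$o{\left(q,t \right)} = - \frac{15 t}{2}$ ($o{\left(q,t \right)} = \frac{3 \left(-2 - 3\right) t}{2} = \frac{3 \left(- 5 t\right)}{2} = - \frac{15 t}{2}$)
$o{\left(12,9 \right)} + 102 \cdot 49 = \left(- \frac{15}{2}\right) 9 + 102 \cdot 49 = - \frac{135}{2} + 4998 = \frac{9861}{2}$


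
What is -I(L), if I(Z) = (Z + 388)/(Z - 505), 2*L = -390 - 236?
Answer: 75/818 ≈ 0.091687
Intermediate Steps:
L = -313 (L = (-390 - 236)/2 = (½)*(-626) = -313)
I(Z) = (388 + Z)/(-505 + Z)
-I(L) = -(388 - 313)/(-505 - 313) = -75/(-818) = -(-1)*75/818 = -1*(-75/818) = 75/818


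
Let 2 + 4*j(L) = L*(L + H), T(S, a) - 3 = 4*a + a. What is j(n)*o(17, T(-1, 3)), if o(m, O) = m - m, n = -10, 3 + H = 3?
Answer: 0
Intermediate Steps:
H = 0 (H = -3 + 3 = 0)
T(S, a) = 3 + 5*a (T(S, a) = 3 + (4*a + a) = 3 + 5*a)
j(L) = -½ + L²/4 (j(L) = -½ + (L*(L + 0))/4 = -½ + (L*L)/4 = -½ + L²/4)
o(m, O) = 0
j(n)*o(17, T(-1, 3)) = (-½ + (¼)*(-10)²)*0 = (-½ + (¼)*100)*0 = (-½ + 25)*0 = (49/2)*0 = 0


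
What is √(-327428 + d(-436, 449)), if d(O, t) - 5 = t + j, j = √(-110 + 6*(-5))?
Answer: √(-326974 + 2*I*√35) ≈ 0.01 + 571.82*I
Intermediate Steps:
j = 2*I*√35 (j = √(-110 - 30) = √(-140) = 2*I*√35 ≈ 11.832*I)
d(O, t) = 5 + t + 2*I*√35 (d(O, t) = 5 + (t + 2*I*√35) = 5 + t + 2*I*√35)
√(-327428 + d(-436, 449)) = √(-327428 + (5 + 449 + 2*I*√35)) = √(-327428 + (454 + 2*I*√35)) = √(-326974 + 2*I*√35)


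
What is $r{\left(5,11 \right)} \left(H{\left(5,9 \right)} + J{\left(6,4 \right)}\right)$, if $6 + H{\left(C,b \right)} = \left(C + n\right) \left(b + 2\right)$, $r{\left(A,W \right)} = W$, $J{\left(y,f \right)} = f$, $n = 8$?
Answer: $1551$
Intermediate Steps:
$H{\left(C,b \right)} = -6 + \left(2 + b\right) \left(8 + C\right)$ ($H{\left(C,b \right)} = -6 + \left(C + 8\right) \left(b + 2\right) = -6 + \left(8 + C\right) \left(2 + b\right) = -6 + \left(2 + b\right) \left(8 + C\right)$)
$r{\left(5,11 \right)} \left(H{\left(5,9 \right)} + J{\left(6,4 \right)}\right) = 11 \left(\left(10 + 2 \cdot 5 + 8 \cdot 9 + 5 \cdot 9\right) + 4\right) = 11 \left(\left(10 + 10 + 72 + 45\right) + 4\right) = 11 \left(137 + 4\right) = 11 \cdot 141 = 1551$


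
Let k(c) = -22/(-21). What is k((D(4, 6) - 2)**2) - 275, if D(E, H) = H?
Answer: -5753/21 ≈ -273.95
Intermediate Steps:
k(c) = 22/21 (k(c) = -22*(-1/21) = 22/21)
k((D(4, 6) - 2)**2) - 275 = 22/21 - 275 = -5753/21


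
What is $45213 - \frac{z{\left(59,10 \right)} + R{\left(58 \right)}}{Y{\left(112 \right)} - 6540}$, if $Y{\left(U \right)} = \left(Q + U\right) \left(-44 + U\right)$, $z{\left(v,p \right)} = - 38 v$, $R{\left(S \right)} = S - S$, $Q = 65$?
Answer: $\frac{124246445}{2748} \approx 45213.0$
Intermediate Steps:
$R{\left(S \right)} = 0$
$Y{\left(U \right)} = \left(-44 + U\right) \left(65 + U\right)$ ($Y{\left(U \right)} = \left(65 + U\right) \left(-44 + U\right) = \left(-44 + U\right) \left(65 + U\right)$)
$45213 - \frac{z{\left(59,10 \right)} + R{\left(58 \right)}}{Y{\left(112 \right)} - 6540} = 45213 - \frac{\left(-38\right) 59 + 0}{\left(-2860 + 112^{2} + 21 \cdot 112\right) - 6540} = 45213 - \frac{-2242 + 0}{\left(-2860 + 12544 + 2352\right) - 6540} = 45213 - - \frac{2242}{12036 - 6540} = 45213 - - \frac{2242}{5496} = 45213 - \left(-2242\right) \frac{1}{5496} = 45213 - - \frac{1121}{2748} = 45213 + \frac{1121}{2748} = \frac{124246445}{2748}$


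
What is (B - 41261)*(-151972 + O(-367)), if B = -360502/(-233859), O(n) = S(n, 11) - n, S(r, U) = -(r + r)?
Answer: 1455738542702087/233859 ≈ 6.2249e+9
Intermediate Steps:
S(r, U) = -2*r
O(n) = -3*n (O(n) = -2*n - n = -3*n)
B = 360502/233859 (B = -360502*(-1/233859) = 360502/233859 ≈ 1.5415)
(B - 41261)*(-151972 + O(-367)) = (360502/233859 - 41261)*(-151972 - 3*(-367)) = -9648895697*(-151972 + 1101)/233859 = -9648895697/233859*(-150871) = 1455738542702087/233859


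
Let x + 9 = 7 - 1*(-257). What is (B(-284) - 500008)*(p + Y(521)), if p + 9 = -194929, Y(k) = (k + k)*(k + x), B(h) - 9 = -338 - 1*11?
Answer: -307040551592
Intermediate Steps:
B(h) = -340 (B(h) = 9 + (-338 - 1*11) = 9 + (-338 - 11) = 9 - 349 = -340)
x = 255 (x = -9 + (7 - 1*(-257)) = -9 + (7 + 257) = -9 + 264 = 255)
Y(k) = 2*k*(255 + k) (Y(k) = (k + k)*(k + 255) = (2*k)*(255 + k) = 2*k*(255 + k))
p = -194938 (p = -9 - 194929 = -194938)
(B(-284) - 500008)*(p + Y(521)) = (-340 - 500008)*(-194938 + 2*521*(255 + 521)) = -500348*(-194938 + 2*521*776) = -500348*(-194938 + 808592) = -500348*613654 = -307040551592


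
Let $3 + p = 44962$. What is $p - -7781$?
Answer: $52740$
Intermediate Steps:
$p = 44959$ ($p = -3 + 44962 = 44959$)
$p - -7781 = 44959 - -7781 = 44959 + 7781 = 52740$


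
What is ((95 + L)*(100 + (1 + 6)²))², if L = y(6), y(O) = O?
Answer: 226472401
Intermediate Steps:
L = 6
((95 + L)*(100 + (1 + 6)²))² = ((95 + 6)*(100 + (1 + 6)²))² = (101*(100 + 7²))² = (101*(100 + 49))² = (101*149)² = 15049² = 226472401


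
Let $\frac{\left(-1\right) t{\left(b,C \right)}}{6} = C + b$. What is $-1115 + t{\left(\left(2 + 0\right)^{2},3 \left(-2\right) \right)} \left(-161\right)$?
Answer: $-3047$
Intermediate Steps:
$t{\left(b,C \right)} = - 6 C - 6 b$ ($t{\left(b,C \right)} = - 6 \left(C + b\right) = - 6 C - 6 b$)
$-1115 + t{\left(\left(2 + 0\right)^{2},3 \left(-2\right) \right)} \left(-161\right) = -1115 + \left(- 6 \cdot 3 \left(-2\right) - 6 \left(2 + 0\right)^{2}\right) \left(-161\right) = -1115 + \left(\left(-6\right) \left(-6\right) - 6 \cdot 2^{2}\right) \left(-161\right) = -1115 + \left(36 - 24\right) \left(-161\right) = -1115 + 12 \left(-161\right) = -1115 - 1932 = -3047$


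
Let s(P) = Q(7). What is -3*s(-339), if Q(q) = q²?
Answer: -147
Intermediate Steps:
s(P) = 49 (s(P) = 7² = 49)
-3*s(-339) = -3*49 = -147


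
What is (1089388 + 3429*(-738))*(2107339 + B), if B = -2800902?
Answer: 999572705482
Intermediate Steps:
(1089388 + 3429*(-738))*(2107339 + B) = (1089388 + 3429*(-738))*(2107339 - 2800902) = (1089388 - 2530602)*(-693563) = -1441214*(-693563) = 999572705482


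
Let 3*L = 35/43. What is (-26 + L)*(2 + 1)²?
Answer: -9957/43 ≈ -231.56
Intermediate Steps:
L = 35/129 (L = (35/43)/3 = (35*(1/43))/3 = (⅓)*(35/43) = 35/129 ≈ 0.27132)
(-26 + L)*(2 + 1)² = (-26 + 35/129)*(2 + 1)² = -3319/129*3² = -3319/129*9 = -9957/43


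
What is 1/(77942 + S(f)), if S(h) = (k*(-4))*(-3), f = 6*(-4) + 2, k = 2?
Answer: 1/77966 ≈ 1.2826e-5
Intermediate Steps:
f = -22 (f = -24 + 2 = -22)
S(h) = 24 (S(h) = (2*(-4))*(-3) = -8*(-3) = 24)
1/(77942 + S(f)) = 1/(77942 + 24) = 1/77966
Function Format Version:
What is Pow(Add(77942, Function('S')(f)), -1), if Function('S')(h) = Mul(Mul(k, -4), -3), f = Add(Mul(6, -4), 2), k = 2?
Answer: Rational(1, 77966) ≈ 1.2826e-5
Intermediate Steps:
f = -22 (f = Add(-24, 2) = -22)
Function('S')(h) = 24 (Function('S')(h) = Mul(Mul(2, -4), -3) = Mul(-8, -3) = 24)
Pow(Add(77942, Function('S')(f)), -1) = Pow(Add(77942, 24), -1) = Pow(77966, -1) = Rational(1, 77966)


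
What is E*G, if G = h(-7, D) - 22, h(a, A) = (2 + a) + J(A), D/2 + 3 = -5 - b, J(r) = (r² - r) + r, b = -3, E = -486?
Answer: -35478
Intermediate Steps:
J(r) = r²
D = -10 (D = -6 + 2*(-5 - 1*(-3)) = -6 + 2*(-5 + 3) = -6 + 2*(-2) = -6 - 4 = -10)
h(a, A) = 2 + a + A² (h(a, A) = (2 + a) + A² = 2 + a + A²)
G = 73 (G = (2 - 7 + (-10)²) - 22 = (2 - 7 + 100) - 22 = 95 - 22 = 73)
E*G = -486*73 = -35478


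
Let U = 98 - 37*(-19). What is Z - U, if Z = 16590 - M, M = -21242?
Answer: 37031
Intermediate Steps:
Z = 37832 (Z = 16590 - 1*(-21242) = 16590 + 21242 = 37832)
U = 801 (U = 98 + 703 = 801)
Z - U = 37832 - 1*801 = 37832 - 801 = 37031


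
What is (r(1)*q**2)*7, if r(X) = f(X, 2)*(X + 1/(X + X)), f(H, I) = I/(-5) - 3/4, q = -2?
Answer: -483/10 ≈ -48.300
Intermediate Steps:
f(H, I) = -3/4 - I/5 (f(H, I) = I*(-1/5) - 3*1/4 = -I/5 - 3/4 = -3/4 - I/5)
r(X) = -23*X/20 - 23/(40*X) (r(X) = (-3/4 - 1/5*2)*(X + 1/(X + X)) = (-3/4 - 2/5)*(X + 1/(2*X)) = -23*(X + 1/(2*X))/20 = -23*X/20 - 23/(40*X))
(r(1)*q**2)*7 = (((23/40)*(-1 - 2*1**2)/1)*(-2)**2)*7 = (((23/40)*1*(-1 - 2*1))*4)*7 = (((23/40)*1*(-1 - 2))*4)*7 = (((23/40)*1*(-3))*4)*7 = -69/40*4*7 = -69/10*7 = -483/10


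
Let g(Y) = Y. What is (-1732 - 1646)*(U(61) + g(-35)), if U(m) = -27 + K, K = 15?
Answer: 158766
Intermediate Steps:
U(m) = -12 (U(m) = -27 + 15 = -12)
(-1732 - 1646)*(U(61) + g(-35)) = (-1732 - 1646)*(-12 - 35) = -3378*(-47) = 158766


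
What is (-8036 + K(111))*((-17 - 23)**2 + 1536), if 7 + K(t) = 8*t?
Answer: -22438080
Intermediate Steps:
K(t) = -7 + 8*t
(-8036 + K(111))*((-17 - 23)**2 + 1536) = (-8036 + (-7 + 8*111))*((-17 - 23)**2 + 1536) = (-8036 + (-7 + 888))*((-40)**2 + 1536) = (-8036 + 881)*(1600 + 1536) = -7155*3136 = -22438080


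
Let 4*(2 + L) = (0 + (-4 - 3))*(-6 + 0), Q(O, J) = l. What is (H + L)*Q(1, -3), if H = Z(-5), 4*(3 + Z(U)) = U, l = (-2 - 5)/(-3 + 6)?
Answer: -119/12 ≈ -9.9167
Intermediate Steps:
l = -7/3 ≈ -2.3333
Q(O, J) = -7/3
Z(U) = -3 + U/4
L = 17/2 (L = -2 + ((0 + (-4 - 3))*(-6 + 0))/4 = -2 + ((0 - 7)*(-6))/4 = -2 + (-7*(-6))/4 = -2 + (¼)*42 = -2 + 21/2 = 17/2 ≈ 8.5000)
H = -17/4 (H = -3 + (¼)*(-5) = -3 - 5/4 = -17/4 ≈ -4.2500)
(H + L)*Q(1, -3) = (-17/4 + 17/2)*(-7/3) = (17/4)*(-7/3) = -119/12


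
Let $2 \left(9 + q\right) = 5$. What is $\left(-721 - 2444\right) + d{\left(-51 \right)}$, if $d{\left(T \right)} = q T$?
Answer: $- \frac{5667}{2} \approx -2833.5$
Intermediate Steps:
$q = - \frac{13}{2}$ ($q = -9 + \frac{1}{2} \cdot 5 = -9 + \frac{5}{2} = - \frac{13}{2} \approx -6.5$)
$d{\left(T \right)} = - \frac{13 T}{2}$
$\left(-721 - 2444\right) + d{\left(-51 \right)} = \left(-721 - 2444\right) - - \frac{663}{2} = \left(-721 - 2444\right) + \frac{663}{2} = -3165 + \frac{663}{2} = - \frac{5667}{2}$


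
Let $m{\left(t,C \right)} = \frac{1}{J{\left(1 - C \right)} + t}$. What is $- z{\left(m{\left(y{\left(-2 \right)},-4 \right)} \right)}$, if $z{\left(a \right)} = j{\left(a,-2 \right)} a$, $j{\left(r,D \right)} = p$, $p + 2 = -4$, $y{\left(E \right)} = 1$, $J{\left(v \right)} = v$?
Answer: $1$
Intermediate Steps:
$p = -6$ ($p = -2 - 4 = -6$)
$j{\left(r,D \right)} = -6$
$m{\left(t,C \right)} = \frac{1}{1 + t - C}$ ($m{\left(t,C \right)} = \frac{1}{\left(1 - C\right) + t} = \frac{1}{1 + t - C}$)
$z{\left(a \right)} = - 6 a$
$- z{\left(m{\left(y{\left(-2 \right)},-4 \right)} \right)} = - \frac{-6}{1 + 1 - -4} = - \frac{-6}{1 + 1 + 4} = - \frac{-6}{6} = \left(-1\right) \left(-1\right) = 1$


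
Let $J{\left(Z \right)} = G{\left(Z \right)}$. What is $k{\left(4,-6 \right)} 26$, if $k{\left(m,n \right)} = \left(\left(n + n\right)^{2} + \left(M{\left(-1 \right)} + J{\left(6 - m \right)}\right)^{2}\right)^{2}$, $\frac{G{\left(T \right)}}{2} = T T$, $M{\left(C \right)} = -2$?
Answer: $842400$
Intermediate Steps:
$G{\left(T \right)} = 2 T^{2}$ ($G{\left(T \right)} = 2 T T = 2 T^{2}$)
$J{\left(Z \right)} = 2 Z^{2}$
$k{\left(m,n \right)} = \left(\left(-2 + 2 \left(6 - m\right)^{2}\right)^{2} + 4 n^{2}\right)^{2}$ ($k{\left(m,n \right)} = \left(\left(n + n\right)^{2} + \left(-2 + 2 \left(6 - m\right)^{2}\right)^{2}\right)^{2} = \left(\left(2 n\right)^{2} + \left(-2 + 2 \left(6 - m\right)^{2}\right)^{2}\right)^{2} = \left(4 n^{2} + \left(-2 + 2 \left(6 - m\right)^{2}\right)^{2}\right)^{2} = \left(\left(-2 + 2 \left(6 - m\right)^{2}\right)^{2} + 4 n^{2}\right)^{2}$)
$k{\left(4,-6 \right)} 26 = 16 \left(\left(-6\right)^{2} + \left(-1 + \left(-6 + 4\right)^{2}\right)^{2}\right)^{2} \cdot 26 = 16 \left(36 + \left(-1 + \left(-2\right)^{2}\right)^{2}\right)^{2} \cdot 26 = 16 \left(36 + \left(-1 + 4\right)^{2}\right)^{2} \cdot 26 = 16 \left(36 + 3^{2}\right)^{2} \cdot 26 = 16 \left(36 + 9\right)^{2} \cdot 26 = 16 \cdot 45^{2} \cdot 26 = 16 \cdot 2025 \cdot 26 = 32400 \cdot 26 = 842400$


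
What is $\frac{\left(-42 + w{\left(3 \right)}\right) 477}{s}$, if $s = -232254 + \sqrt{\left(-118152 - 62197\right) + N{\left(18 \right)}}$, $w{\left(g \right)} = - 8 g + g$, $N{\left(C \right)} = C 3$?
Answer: $\frac{131688018}{1017775487} + \frac{567 i \sqrt{180295}}{1017775487} \approx 0.12939 + 0.00023655 i$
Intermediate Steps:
$N{\left(C \right)} = 3 C$
$w{\left(g \right)} = - 7 g$
$s = -232254 + i \sqrt{180295}$ ($s = -232254 + \sqrt{\left(-118152 - 62197\right) + 3 \cdot 18} = -232254 + \sqrt{\left(-118152 - 62197\right) + 54} = -232254 + \sqrt{-180349 + 54} = -232254 + \sqrt{-180295} = -232254 + i \sqrt{180295} \approx -2.3225 \cdot 10^{5} + 424.61 i$)
$\frac{\left(-42 + w{\left(3 \right)}\right) 477}{s} = \frac{\left(-42 - 21\right) 477}{-232254 + i \sqrt{180295}} = \frac{\left(-63\right) 477}{-232254 + i \sqrt{180295}} = - \frac{30051}{-232254 + i \sqrt{180295}}$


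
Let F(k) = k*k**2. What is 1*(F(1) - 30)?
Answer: -29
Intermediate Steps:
F(k) = k**3
1*(F(1) - 30) = 1*(1**3 - 30) = 1*(1 - 30) = 1*(-29) = -29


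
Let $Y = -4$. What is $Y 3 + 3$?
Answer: $-9$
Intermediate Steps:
$Y 3 + 3 = \left(-4\right) 3 + 3 = -12 + 3 = -9$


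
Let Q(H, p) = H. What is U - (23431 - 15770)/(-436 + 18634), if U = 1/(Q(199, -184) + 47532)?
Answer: -365648993/868608738 ≈ -0.42096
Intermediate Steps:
U = 1/47731 (U = 1/(199 + 47532) = 1/47731 ≈ 2.0951e-5)
U - (23431 - 15770)/(-436 + 18634) = 1/47731 - (23431 - 15770)/(-436 + 18634) = 1/47731 - 7661/18198 = -365648993/868608738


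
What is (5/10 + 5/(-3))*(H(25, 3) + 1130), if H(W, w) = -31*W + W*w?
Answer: -1505/3 ≈ -501.67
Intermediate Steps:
(5/10 + 5/(-3))*(H(25, 3) + 1130) = (5/10 + 5/(-3))*(25*(-31 + 3) + 1130) = (5*(⅒) + 5*(-⅓))*(25*(-28) + 1130) = (½ - 5/3)*(-700 + 1130) = -7/6*430 = -1505/3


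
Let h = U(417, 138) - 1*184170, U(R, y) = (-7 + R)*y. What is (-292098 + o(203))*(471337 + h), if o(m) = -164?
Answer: -100464185714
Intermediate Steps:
U(R, y) = y*(-7 + R)
h = -127590 (h = 138*(-7 + 417) - 1*184170 = 138*410 - 184170 = 56580 - 184170 = -127590)
(-292098 + o(203))*(471337 + h) = (-292098 - 164)*(471337 - 127590) = -292262*343747 = -100464185714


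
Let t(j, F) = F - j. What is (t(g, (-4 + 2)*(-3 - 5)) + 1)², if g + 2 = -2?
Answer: 441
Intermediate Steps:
g = -4 (g = -2 - 2 = -4)
(t(g, (-4 + 2)*(-3 - 5)) + 1)² = (((-4 + 2)*(-3 - 5) - 1*(-4)) + 1)² = ((-2*(-8) + 4) + 1)² = ((16 + 4) + 1)² = (20 + 1)² = 21² = 441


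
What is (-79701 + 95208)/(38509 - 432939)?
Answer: -15507/394430 ≈ -0.039315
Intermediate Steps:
(-79701 + 95208)/(38509 - 432939) = 15507/(-394430) = 15507*(-1/394430) = -15507/394430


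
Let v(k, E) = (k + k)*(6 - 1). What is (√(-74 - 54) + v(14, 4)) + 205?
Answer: 345 + 8*I*√2 ≈ 345.0 + 11.314*I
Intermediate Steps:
v(k, E) = 10*k (v(k, E) = (2*k)*5 = 10*k)
(√(-74 - 54) + v(14, 4)) + 205 = (√(-74 - 54) + 10*14) + 205 = (√(-128) + 140) + 205 = (8*I*√2 + 140) + 205 = (140 + 8*I*√2) + 205 = 345 + 8*I*√2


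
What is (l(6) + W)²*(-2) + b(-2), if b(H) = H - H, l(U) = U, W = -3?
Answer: -18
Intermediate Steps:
b(H) = 0
(l(6) + W)²*(-2) + b(-2) = (6 - 3)²*(-2) + 0 = 3²*(-2) + 0 = 9*(-2) + 0 = -18 + 0 = -18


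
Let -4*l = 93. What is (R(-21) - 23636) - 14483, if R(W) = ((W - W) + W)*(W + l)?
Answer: -148759/4 ≈ -37190.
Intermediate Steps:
l = -93/4 (l = -¼*93 = -93/4 ≈ -23.250)
R(W) = W*(-93/4 + W) (R(W) = ((W - W) + W)*(W - 93/4) = (0 + W)*(-93/4 + W) = W*(-93/4 + W))
(R(-21) - 23636) - 14483 = ((¼)*(-21)*(-93 + 4*(-21)) - 23636) - 14483 = ((¼)*(-21)*(-93 - 84) - 23636) - 14483 = ((¼)*(-21)*(-177) - 23636) - 14483 = (3717/4 - 23636) - 14483 = -90827/4 - 14483 = -148759/4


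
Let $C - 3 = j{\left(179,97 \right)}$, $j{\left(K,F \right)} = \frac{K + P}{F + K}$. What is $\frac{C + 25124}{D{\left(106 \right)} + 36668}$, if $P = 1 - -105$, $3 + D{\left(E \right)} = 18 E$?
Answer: $\frac{135987}{208748} \approx 0.65144$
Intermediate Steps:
$D{\left(E \right)} = -3 + 18 E$
$P = 106$ ($P = 1 + 105 = 106$)
$j{\left(K,F \right)} = \frac{106 + K}{F + K}$ ($j{\left(K,F \right)} = \frac{K + 106}{F + K} = \frac{106 + K}{F + K}$)
$C = \frac{371}{92}$ ($C = 3 + \frac{106 + 179}{97 + 179} = 3 + \frac{1}{276} \cdot 285 = 3 + \frac{95}{92} = \frac{371}{92} \approx 4.0326$)
$\frac{C + 25124}{D{\left(106 \right)} + 36668} = \frac{\frac{371}{92} + 25124}{\left(-3 + 18 \cdot 106\right) + 36668} = \frac{2311779}{92 \left(\left(-3 + 1908\right) + 36668\right)} = \frac{2311779}{92 \left(1905 + 36668\right)} = \frac{2311779}{92 \cdot 38573} = \frac{2311779}{92} \cdot \frac{1}{38573} = \frac{135987}{208748}$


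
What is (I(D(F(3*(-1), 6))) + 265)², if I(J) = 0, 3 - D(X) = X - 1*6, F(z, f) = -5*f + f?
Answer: 70225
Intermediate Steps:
F(z, f) = -4*f
D(X) = 9 - X (D(X) = 3 - (X - 1*6) = 3 - (X - 6) = 3 - (-6 + X) = 3 + (6 - X) = 9 - X)
(I(D(F(3*(-1), 6))) + 265)² = (0 + 265)² = 265² = 70225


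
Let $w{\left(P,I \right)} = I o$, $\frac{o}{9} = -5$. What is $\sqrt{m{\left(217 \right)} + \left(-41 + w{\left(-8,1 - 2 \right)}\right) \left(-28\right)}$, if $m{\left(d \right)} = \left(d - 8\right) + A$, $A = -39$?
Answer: $\sqrt{58} \approx 7.6158$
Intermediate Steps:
$o = -45$ ($o = 9 \left(-5\right) = -45$)
$m{\left(d \right)} = -47 + d$ ($m{\left(d \right)} = \left(d - 8\right) - 39 = \left(-8 + d\right) - 39 = -47 + d$)
$w{\left(P,I \right)} = - 45 I$ ($w{\left(P,I \right)} = I \left(-45\right) = - 45 I$)
$\sqrt{m{\left(217 \right)} + \left(-41 + w{\left(-8,1 - 2 \right)}\right) \left(-28\right)} = \sqrt{\left(-47 + 217\right) + \left(-41 - 45 \left(1 - 2\right)\right) \left(-28\right)} = \sqrt{170 + \left(-41 - -45\right) \left(-28\right)} = \sqrt{170 + \left(-41 + 45\right) \left(-28\right)} = \sqrt{170 + 4 \left(-28\right)} = \sqrt{170 - 112} = \sqrt{58}$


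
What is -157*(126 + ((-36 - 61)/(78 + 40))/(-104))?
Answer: -242779933/12272 ≈ -19783.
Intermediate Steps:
-157*(126 + ((-36 - 61)/(78 + 40))/(-104)) = -157*(126 - 97/118*(-1/104)) = -157*(126 + 97/12272) = -157*1546369/12272 = -242779933/12272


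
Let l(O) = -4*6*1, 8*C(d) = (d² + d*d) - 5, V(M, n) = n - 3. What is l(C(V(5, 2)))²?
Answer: 576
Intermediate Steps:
V(M, n) = -3 + n
C(d) = -5/8 + d²/4 (C(d) = ((d² + d*d) - 5)/8 = ((d² + d²) - 5)/8 = (2*d² - 5)/8 = (-5 + 2*d²)/8 = -5/8 + d²/4)
l(O) = -24 (l(O) = -24*1 = -24)
l(C(V(5, 2)))² = (-24)² = 576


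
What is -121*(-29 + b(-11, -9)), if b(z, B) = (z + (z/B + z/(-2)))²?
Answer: 419507/324 ≈ 1294.8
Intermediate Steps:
b(z, B) = (z/2 + z/B)² (b(z, B) = (z + (z/B + z*(-½)))² = (z + (z/B - z/2))² = (z + (-z/2 + z/B))² = (z/2 + z/B)²)
-121*(-29 + b(-11, -9)) = -121*(-29 + (¼)*(-11)²*(2 - 9)²/(-9)²) = -121*(-29 + (¼)*(1/81)*121*(-7)²) = -121*(-29 + (¼)*(1/81)*121*49) = -121*(-29 + 5929/324) = -121*(-3467/324) = 419507/324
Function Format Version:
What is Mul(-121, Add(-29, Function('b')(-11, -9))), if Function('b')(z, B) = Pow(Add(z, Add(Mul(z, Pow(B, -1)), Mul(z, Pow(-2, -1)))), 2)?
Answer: Rational(419507, 324) ≈ 1294.8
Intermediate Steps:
Function('b')(z, B) = Pow(Add(Mul(Rational(1, 2), z), Mul(z, Pow(B, -1))), 2) (Function('b')(z, B) = Pow(Add(z, Add(Mul(z, Pow(B, -1)), Mul(z, Rational(-1, 2)))), 2) = Pow(Add(z, Add(Mul(z, Pow(B, -1)), Mul(Rational(-1, 2), z))), 2) = Pow(Add(z, Add(Mul(Rational(-1, 2), z), Mul(z, Pow(B, -1)))), 2) = Pow(Add(Mul(Rational(1, 2), z), Mul(z, Pow(B, -1))), 2))
Mul(-121, Add(-29, Function('b')(-11, -9))) = Mul(-121, Add(-29, Mul(Rational(1, 4), Pow(-9, -2), Pow(-11, 2), Pow(Add(2, -9), 2)))) = Mul(-121, Add(-29, Mul(Rational(1, 4), Rational(1, 81), 121, Pow(-7, 2)))) = Mul(-121, Add(-29, Mul(Rational(1, 4), Rational(1, 81), 121, 49))) = Mul(-121, Add(-29, Rational(5929, 324))) = Mul(-121, Rational(-3467, 324)) = Rational(419507, 324)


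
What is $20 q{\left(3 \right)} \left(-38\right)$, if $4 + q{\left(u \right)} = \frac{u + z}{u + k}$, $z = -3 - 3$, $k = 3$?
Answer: $3420$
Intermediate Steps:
$z = -6$
$q{\left(u \right)} = -4 + \frac{-6 + u}{3 + u}$ ($q{\left(u \right)} = -4 + \frac{u - 6}{u + 3} = -4 + \frac{-6 + u}{3 + u}$)
$20 q{\left(3 \right)} \left(-38\right) = 20 \frac{3 \left(-6 - 3\right)}{3 + 3} \left(-38\right) = 20 \frac{3 \left(-6 - 3\right)}{6} \left(-38\right) = 20 \cdot 3 \cdot \frac{1}{6} \left(-9\right) \left(-38\right) = 20 \left(- \frac{9}{2}\right) \left(-38\right) = \left(-90\right) \left(-38\right) = 3420$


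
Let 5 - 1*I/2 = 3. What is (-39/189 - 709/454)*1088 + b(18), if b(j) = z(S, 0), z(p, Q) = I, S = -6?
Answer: -27452332/14301 ≈ -1919.6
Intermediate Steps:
I = 4 (I = 10 - 2*3 = 10 - 6 = 4)
z(p, Q) = 4
b(j) = 4
(-39/189 - 709/454)*1088 + b(18) = (-39/189 - 709/454)*1088 + 4 = (-39*1/189 - 709*1/454)*1088 + 4 = (-13/63 - 709/454)*1088 + 4 = -50569/28602*1088 + 4 = -27509536/14301 + 4 = -27452332/14301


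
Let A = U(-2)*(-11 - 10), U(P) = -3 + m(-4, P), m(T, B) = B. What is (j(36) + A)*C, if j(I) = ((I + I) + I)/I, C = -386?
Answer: -41688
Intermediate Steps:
U(P) = -3 + P
A = 105 (A = (-3 - 2)*(-11 - 10) = -5*(-21) = 105)
j(I) = 3 (j(I) = (2*I + I)/I = (3*I)/I = 3)
(j(36) + A)*C = (3 + 105)*(-386) = 108*(-386) = -41688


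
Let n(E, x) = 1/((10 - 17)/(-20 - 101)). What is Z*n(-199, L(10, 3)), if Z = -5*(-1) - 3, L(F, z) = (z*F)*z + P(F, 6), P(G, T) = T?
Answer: 242/7 ≈ 34.571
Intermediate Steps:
L(F, z) = 6 + F*z**2 (L(F, z) = (z*F)*z + 6 = (F*z)*z + 6 = F*z**2 + 6 = 6 + F*z**2)
n(E, x) = 121/7 (n(E, x) = 1/(-7/(-121)) = 1/(-7*(-1/121)) = 1/(7/121) = 121/7)
Z = 2 (Z = 5 - 3 = 2)
Z*n(-199, L(10, 3)) = 2*(121/7) = 242/7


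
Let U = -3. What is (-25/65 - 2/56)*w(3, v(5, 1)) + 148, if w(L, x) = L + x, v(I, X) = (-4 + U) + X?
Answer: 54331/364 ≈ 149.26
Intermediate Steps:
v(I, X) = -7 + X (v(I, X) = (-4 - 3) + X = -7 + X)
(-25/65 - 2/56)*w(3, v(5, 1)) + 148 = (-25/65 - 2/56)*(3 + (-7 + 1)) + 148 = (-25*1/65 - 2*1/56)*(3 - 6) + 148 = (-5/13 - 1/28)*(-3) + 148 = -153/364*(-3) + 148 = 459/364 + 148 = 54331/364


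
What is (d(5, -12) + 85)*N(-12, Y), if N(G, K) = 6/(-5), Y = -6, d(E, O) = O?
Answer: -438/5 ≈ -87.600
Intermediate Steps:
N(G, K) = -6/5 (N(G, K) = 6*(-⅕) = -6/5)
(d(5, -12) + 85)*N(-12, Y) = (-12 + 85)*(-6/5) = 73*(-6/5) = -438/5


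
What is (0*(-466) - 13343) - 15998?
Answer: -29341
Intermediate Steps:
(0*(-466) - 13343) - 15998 = (0 - 13343) - 15998 = -13343 - 15998 = -29341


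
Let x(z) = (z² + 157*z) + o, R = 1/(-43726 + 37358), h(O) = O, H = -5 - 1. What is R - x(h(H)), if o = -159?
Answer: 6781919/6368 ≈ 1065.0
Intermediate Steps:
H = -6
R = -1/6368 (R = 1/(-6368) = -1/6368 ≈ -0.00015704)
x(z) = -159 + z² + 157*z (x(z) = (z² + 157*z) - 159 = -159 + z² + 157*z)
R - x(h(H)) = -1/6368 - (-159 + (-6)² + 157*(-6)) = -1/6368 - (-159 + 36 - 942) = -1/6368 - 1*(-1065) = -1/6368 + 1065 = 6781919/6368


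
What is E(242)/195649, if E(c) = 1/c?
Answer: 1/47347058 ≈ 2.1121e-8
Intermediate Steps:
E(242)/195649 = 1/(242*195649) = (1/242)*(1/195649) = 1/47347058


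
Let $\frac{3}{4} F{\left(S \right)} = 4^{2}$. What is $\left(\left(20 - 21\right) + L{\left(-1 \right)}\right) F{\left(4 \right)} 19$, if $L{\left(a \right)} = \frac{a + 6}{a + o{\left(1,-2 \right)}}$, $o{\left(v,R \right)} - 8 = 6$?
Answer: $- \frac{9728}{39} \approx -249.44$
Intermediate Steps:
$o{\left(v,R \right)} = 14$ ($o{\left(v,R \right)} = 8 + 6 = 14$)
$F{\left(S \right)} = \frac{64}{3}$ ($F{\left(S \right)} = \frac{4 \cdot 4^{2}}{3} = \frac{4}{3} \cdot 16 = \frac{64}{3}$)
$L{\left(a \right)} = \frac{6 + a}{14 + a}$ ($L{\left(a \right)} = \frac{a + 6}{a + 14} = \frac{6 + a}{14 + a}$)
$\left(\left(20 - 21\right) + L{\left(-1 \right)}\right) F{\left(4 \right)} 19 = \left(\left(20 - 21\right) + \frac{6 - 1}{14 - 1}\right) \frac{64}{3} \cdot 19 = \left(-1 + \frac{1}{13} \cdot 5\right) \frac{1216}{3} = \left(-1 + \frac{5}{13}\right) \frac{1216}{3} = \left(- \frac{8}{13}\right) \frac{1216}{3} = - \frac{9728}{39}$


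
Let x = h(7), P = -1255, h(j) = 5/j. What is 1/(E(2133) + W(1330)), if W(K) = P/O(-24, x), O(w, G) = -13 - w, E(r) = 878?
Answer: 11/8403 ≈ 0.0013091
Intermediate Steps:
x = 5/7 ≈ 0.71429
W(K) = -1255/11 (W(K) = -1255/(-13 - 1*(-24)) = -1255/(-13 + 24) = -1255/11)
1/(E(2133) + W(1330)) = 1/(878 - 1255/11) = 1/(8403/11) = 11/8403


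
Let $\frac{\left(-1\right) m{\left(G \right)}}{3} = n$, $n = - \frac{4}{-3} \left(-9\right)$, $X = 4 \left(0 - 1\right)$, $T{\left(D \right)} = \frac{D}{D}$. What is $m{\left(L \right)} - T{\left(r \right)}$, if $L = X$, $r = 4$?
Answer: $35$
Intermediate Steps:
$T{\left(D \right)} = 1$
$X = -4$ ($X = 4 \left(-1\right) = -4$)
$n = -12$ ($n = \left(-4\right) \left(- \frac{1}{3}\right) \left(-9\right) = \frac{4}{3} \left(-9\right) = -12$)
$L = -4$
$m{\left(G \right)} = 36$ ($m{\left(G \right)} = \left(-3\right) \left(-12\right) = 36$)
$m{\left(L \right)} - T{\left(r \right)} = 36 - 1 = 35$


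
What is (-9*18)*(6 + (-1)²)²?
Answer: -7938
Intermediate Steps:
(-9*18)*(6 + (-1)²)² = -162*(6 + 1)² = -162*7² = -162*49 = -7938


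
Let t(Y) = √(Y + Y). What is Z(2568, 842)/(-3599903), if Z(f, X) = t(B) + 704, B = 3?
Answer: -704/3599903 - √6/3599903 ≈ -0.00019624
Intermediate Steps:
t(Y) = √2*√Y (t(Y) = √(2*Y) = √2*√Y)
Z(f, X) = 704 + √6 (Z(f, X) = √2*√3 + 704 = √6 + 704 = 704 + √6)
Z(2568, 842)/(-3599903) = (704 + √6)/(-3599903) = (704 + √6)*(-1/3599903) = -704/3599903 - √6/3599903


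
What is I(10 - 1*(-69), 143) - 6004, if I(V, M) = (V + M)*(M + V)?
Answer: 43280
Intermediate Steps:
I(V, M) = (M + V)² (I(V, M) = (M + V)*(M + V) = (M + V)²)
I(10 - 1*(-69), 143) - 6004 = (143 + (10 - 1*(-69)))² - 6004 = (143 + (10 + 69))² - 6004 = (143 + 79)² - 6004 = 222² - 6004 = 49284 - 6004 = 43280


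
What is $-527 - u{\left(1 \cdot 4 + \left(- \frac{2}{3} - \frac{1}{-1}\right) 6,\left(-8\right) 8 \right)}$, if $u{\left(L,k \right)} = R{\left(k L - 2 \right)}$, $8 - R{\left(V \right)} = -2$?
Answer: $-537$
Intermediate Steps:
$R{\left(V \right)} = 10$ ($R{\left(V \right)} = 8 - -2 = 8 + 2 = 10$)
$u{\left(L,k \right)} = 10$
$-527 - u{\left(1 \cdot 4 + \left(- \frac{2}{3} - \frac{1}{-1}\right) 6,\left(-8\right) 8 \right)} = -527 - 10 = -537$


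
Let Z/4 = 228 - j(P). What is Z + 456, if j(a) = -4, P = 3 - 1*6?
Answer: 1384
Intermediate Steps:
P = -3 (P = 3 - 6 = -3)
Z = 928 (Z = 4*(228 - 1*(-4)) = 4*(228 + 4) = 4*232 = 928)
Z + 456 = 928 + 456 = 1384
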